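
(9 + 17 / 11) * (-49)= -5684 / 11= -516.73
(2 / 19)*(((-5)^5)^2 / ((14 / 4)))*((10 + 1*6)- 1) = 585937500 / 133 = 4405545.11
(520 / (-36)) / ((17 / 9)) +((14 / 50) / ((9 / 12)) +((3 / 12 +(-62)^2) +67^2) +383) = 44415779 / 5100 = 8708.98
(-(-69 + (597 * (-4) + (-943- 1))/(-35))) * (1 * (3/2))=-393/10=-39.30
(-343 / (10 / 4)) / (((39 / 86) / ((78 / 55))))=-117992 / 275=-429.06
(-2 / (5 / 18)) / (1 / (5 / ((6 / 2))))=-12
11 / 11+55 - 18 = 38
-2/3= -0.67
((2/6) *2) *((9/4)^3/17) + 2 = 1331/544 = 2.45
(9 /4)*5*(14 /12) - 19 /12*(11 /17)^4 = 25752757 /2004504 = 12.85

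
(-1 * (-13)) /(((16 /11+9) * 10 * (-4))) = -143 /4600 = -0.03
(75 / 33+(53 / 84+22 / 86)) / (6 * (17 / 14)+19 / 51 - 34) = -2134061 / 17792368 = -0.12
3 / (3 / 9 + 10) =9 / 31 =0.29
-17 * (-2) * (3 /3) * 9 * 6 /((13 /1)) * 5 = 9180 /13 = 706.15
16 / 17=0.94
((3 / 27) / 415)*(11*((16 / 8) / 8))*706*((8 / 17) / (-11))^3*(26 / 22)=-1174784 / 24423923205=-0.00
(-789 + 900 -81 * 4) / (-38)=213 / 38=5.61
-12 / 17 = -0.71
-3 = -3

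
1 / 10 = 0.10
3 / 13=0.23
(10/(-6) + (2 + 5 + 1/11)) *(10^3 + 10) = 180790/33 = 5478.48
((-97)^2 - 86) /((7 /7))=9323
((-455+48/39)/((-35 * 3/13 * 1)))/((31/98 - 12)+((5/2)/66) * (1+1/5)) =-26719/5535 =-4.83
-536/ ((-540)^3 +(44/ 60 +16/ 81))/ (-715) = -43416/ 9119527506089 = -0.00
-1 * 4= -4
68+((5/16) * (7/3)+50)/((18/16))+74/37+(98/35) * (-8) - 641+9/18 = -73954/135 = -547.81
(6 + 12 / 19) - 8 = -26 / 19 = -1.37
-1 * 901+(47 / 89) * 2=-80095 / 89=-899.94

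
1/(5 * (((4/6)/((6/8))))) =9/40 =0.22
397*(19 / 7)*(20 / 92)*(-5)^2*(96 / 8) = 11314500 / 161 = 70276.40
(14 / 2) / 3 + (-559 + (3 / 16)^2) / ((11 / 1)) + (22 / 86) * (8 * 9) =-10920823 / 363264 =-30.06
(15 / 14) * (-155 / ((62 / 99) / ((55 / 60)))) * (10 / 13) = -136125 / 728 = -186.98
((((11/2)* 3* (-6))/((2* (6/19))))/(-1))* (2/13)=627/26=24.12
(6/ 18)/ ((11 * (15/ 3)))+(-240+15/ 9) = -13108/ 55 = -238.33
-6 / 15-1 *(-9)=43 / 5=8.60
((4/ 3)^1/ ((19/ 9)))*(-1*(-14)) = 168/ 19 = 8.84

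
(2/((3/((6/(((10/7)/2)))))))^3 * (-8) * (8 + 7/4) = -1712256/125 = -13698.05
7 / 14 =1 / 2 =0.50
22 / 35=0.63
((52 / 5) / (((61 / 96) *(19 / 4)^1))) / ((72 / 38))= 1664 / 915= 1.82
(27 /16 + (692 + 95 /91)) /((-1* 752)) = -1011529 /1094912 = -0.92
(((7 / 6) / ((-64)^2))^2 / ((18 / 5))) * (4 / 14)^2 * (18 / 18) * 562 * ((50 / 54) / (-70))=-7025 / 513684799488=-0.00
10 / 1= 10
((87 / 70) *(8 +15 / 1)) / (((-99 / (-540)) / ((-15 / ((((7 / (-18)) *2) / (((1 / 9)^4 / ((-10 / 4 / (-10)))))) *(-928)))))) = -115 / 58212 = -0.00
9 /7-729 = -5094 /7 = -727.71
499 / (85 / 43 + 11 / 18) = 386226 / 2003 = 192.82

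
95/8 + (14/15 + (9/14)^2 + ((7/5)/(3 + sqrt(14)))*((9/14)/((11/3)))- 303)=-93761963/323400 + 27*sqrt(14)/550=-289.74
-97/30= -3.23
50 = 50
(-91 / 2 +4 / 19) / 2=-1721 / 76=-22.64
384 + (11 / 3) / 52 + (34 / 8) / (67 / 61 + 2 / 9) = 21901181 / 56550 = 387.29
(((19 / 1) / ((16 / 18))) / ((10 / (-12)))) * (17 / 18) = -969 / 40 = -24.22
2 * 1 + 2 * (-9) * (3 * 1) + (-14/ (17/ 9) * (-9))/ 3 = -506/ 17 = -29.76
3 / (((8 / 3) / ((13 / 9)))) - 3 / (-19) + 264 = 40399 / 152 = 265.78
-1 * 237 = -237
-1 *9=-9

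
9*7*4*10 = 2520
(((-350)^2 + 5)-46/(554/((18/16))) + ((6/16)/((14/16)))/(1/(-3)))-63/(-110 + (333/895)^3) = 149788041100030541571/1222717658624056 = 122504.19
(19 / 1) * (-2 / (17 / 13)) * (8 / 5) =-3952 / 85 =-46.49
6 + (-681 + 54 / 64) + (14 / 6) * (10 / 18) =-672.86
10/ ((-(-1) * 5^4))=2/ 125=0.02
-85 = -85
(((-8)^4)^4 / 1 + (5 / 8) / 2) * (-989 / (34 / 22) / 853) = -48994660346163680379 / 232016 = -211169317401229.57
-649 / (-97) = 649 / 97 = 6.69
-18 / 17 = -1.06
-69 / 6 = -23 / 2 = -11.50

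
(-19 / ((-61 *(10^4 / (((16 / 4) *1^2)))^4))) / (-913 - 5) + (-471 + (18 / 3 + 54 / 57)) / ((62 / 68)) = -655740954843750000011191 / 1288391484375000000000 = -508.96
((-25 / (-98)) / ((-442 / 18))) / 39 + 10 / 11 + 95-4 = 284650269 / 3097094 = 91.91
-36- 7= -43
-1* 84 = -84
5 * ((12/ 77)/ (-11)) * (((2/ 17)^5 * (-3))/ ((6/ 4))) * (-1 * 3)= -11520/ 1202618879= -0.00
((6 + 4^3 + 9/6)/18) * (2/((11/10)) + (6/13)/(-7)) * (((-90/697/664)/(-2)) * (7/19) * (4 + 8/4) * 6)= 39465/4396676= 0.01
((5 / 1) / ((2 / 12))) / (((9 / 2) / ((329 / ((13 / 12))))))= 26320 / 13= 2024.62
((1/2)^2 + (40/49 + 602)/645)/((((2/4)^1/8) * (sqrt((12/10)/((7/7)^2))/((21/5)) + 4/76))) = -11381532/744545 + 72083036 * sqrt(30)/5211815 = 60.47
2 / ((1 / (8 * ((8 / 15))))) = 128 / 15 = 8.53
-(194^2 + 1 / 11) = -413997 / 11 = -37636.09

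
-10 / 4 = -5 / 2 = -2.50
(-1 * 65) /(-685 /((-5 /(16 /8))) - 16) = -0.25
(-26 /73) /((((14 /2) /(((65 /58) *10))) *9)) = -8450 /133371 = -0.06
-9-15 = -24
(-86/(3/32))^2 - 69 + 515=7577518/9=841946.44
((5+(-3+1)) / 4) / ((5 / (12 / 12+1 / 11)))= 9 / 55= 0.16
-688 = -688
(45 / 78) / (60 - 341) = -15 / 7306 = -0.00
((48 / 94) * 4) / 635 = 96 / 29845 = 0.00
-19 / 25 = -0.76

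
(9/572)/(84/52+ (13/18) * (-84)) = -0.00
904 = 904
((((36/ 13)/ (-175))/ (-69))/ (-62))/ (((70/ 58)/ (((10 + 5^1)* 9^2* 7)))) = -42282/ 1622075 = -0.03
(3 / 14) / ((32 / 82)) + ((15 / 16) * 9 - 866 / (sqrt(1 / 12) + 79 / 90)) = -684010941 / 623392 + 584550 * sqrt(3) / 2783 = -733.44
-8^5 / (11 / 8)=-262144 / 11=-23831.27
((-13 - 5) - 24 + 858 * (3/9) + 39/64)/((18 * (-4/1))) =-15655/4608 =-3.40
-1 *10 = -10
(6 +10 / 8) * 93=674.25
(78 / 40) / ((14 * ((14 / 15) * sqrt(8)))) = 117 * sqrt(2) / 3136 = 0.05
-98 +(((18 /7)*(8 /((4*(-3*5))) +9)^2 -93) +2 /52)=7279 /650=11.20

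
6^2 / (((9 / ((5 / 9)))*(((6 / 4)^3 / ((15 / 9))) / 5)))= 4000 / 729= 5.49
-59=-59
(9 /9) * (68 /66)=34 /33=1.03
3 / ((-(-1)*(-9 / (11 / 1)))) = -11 / 3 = -3.67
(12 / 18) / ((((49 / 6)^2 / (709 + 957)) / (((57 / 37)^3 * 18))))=1095.94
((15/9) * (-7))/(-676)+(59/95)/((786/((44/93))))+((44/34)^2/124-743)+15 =-493806095005033/678334089420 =-727.97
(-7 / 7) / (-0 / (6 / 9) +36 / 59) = -59 / 36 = -1.64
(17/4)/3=17/12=1.42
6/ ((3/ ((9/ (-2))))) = -9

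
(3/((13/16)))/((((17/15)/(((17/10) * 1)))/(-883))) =-63576/13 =-4890.46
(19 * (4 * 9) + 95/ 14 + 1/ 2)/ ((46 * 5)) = 4839/ 1610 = 3.01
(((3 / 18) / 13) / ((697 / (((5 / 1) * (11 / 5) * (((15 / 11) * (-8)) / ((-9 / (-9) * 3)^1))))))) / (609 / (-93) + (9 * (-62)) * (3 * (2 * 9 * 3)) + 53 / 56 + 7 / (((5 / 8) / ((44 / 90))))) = 2604000 / 319932375102353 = 0.00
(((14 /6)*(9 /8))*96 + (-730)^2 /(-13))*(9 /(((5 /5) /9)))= -42899544 /13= -3299964.92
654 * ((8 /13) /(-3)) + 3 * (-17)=-2407 /13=-185.15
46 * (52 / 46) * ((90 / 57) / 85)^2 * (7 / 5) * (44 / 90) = 32032 / 2608225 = 0.01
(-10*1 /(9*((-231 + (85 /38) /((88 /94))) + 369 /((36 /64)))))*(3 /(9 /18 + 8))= -6688 /7288869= -0.00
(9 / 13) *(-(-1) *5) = 45 / 13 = 3.46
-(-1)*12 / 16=3 / 4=0.75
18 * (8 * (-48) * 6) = -41472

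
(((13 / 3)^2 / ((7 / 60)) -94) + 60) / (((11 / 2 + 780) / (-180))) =-319920 / 10997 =-29.09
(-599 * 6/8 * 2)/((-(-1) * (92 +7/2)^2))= -3594/36481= -0.10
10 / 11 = 0.91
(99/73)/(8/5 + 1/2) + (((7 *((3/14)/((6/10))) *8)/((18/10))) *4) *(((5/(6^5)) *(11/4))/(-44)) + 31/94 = 1636757987/1680805728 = 0.97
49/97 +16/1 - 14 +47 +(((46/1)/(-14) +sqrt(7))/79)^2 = 49.51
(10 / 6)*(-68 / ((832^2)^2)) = -85 / 359380549632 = -0.00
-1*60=-60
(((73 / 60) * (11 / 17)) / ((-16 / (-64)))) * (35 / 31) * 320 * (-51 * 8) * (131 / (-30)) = 188505856 / 93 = 2026944.69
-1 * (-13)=13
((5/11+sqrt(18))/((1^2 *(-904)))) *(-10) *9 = 225/4972+135 *sqrt(2)/452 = 0.47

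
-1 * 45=-45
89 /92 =0.97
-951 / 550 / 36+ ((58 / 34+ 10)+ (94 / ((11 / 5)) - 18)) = 4082411 / 112200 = 36.39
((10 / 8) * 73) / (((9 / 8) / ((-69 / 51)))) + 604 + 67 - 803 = -36986 / 153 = -241.74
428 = 428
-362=-362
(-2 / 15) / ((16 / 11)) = -11 / 120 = -0.09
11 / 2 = 5.50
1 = 1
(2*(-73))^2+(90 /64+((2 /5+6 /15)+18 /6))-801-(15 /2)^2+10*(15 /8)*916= 6022233 /160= 37638.96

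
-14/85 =-0.16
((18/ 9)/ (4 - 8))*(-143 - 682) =825/ 2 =412.50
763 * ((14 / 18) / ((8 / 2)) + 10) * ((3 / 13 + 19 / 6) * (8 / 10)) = 14841113 / 702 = 21141.19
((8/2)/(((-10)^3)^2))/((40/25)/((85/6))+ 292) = 0.00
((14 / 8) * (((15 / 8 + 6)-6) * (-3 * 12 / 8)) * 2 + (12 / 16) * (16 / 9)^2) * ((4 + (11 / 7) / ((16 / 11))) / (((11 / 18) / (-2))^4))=-15829.87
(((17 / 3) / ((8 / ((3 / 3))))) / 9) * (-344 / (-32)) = 731 / 864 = 0.85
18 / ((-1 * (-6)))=3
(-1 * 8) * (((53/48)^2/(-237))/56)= 2809/3822336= 0.00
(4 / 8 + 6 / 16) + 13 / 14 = 101 / 56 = 1.80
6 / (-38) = -3 / 19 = -0.16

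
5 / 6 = 0.83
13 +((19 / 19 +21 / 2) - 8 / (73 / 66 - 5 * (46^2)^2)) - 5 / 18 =322108173478 / 13298043663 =24.22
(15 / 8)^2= 225 / 64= 3.52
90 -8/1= 82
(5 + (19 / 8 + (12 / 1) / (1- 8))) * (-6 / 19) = -1.79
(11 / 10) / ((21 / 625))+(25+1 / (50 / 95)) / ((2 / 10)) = 3512 / 21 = 167.24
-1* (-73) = 73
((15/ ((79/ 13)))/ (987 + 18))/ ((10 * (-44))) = -13/ 2328920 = -0.00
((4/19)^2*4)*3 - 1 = -169/361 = -0.47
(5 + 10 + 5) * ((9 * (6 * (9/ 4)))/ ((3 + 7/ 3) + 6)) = 214.41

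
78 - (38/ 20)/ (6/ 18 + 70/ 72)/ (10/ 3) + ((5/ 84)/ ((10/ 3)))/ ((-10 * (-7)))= 71451643/ 921200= 77.56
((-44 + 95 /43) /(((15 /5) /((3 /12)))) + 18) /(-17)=-2497 /2924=-0.85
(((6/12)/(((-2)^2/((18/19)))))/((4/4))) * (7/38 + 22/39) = 0.09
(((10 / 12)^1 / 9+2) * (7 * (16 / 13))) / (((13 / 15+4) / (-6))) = -63280 / 2847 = -22.23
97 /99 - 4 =-299 /99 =-3.02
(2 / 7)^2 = 0.08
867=867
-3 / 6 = -1 / 2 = -0.50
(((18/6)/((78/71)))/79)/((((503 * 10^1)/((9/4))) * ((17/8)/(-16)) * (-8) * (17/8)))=5112/746459545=0.00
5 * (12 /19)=60 /19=3.16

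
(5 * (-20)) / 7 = -14.29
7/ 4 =1.75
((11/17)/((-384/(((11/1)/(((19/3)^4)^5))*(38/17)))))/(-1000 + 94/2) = 140633637507/34872986003391781617648571151552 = 0.00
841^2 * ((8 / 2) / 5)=2829124 / 5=565824.80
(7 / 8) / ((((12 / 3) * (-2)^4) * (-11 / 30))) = -105 / 2816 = -0.04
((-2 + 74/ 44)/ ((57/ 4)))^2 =196/ 393129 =0.00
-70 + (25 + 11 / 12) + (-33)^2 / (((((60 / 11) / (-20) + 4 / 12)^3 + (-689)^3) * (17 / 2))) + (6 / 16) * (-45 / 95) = -4033054871200532911 / 91119903135912840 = -44.26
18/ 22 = 9/ 11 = 0.82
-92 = -92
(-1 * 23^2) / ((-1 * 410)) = 529 / 410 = 1.29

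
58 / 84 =29 / 42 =0.69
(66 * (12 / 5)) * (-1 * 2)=-1584 / 5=-316.80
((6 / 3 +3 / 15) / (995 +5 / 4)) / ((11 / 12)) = 48 / 19925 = 0.00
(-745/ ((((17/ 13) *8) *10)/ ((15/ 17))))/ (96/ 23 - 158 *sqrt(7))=2004795/ 13356492782 + 1214237505 *sqrt(7)/ 213703884512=0.02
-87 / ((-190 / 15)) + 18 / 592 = 38799 / 5624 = 6.90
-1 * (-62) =62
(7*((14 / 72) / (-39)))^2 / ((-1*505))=-2401 / 995464080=-0.00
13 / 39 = 1 / 3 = 0.33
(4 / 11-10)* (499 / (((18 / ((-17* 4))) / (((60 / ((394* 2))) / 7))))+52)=-13811164 / 45507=-303.50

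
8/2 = 4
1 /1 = 1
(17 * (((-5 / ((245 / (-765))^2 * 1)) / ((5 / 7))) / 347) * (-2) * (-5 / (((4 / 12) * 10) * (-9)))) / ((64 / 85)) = 11275335 / 7617344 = 1.48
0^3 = 0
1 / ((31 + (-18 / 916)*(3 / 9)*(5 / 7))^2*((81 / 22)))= 226125592 / 799842246921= 0.00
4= 4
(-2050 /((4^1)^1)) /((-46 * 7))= 1.59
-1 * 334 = -334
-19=-19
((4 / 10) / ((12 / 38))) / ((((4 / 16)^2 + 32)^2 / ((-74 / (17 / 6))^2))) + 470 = 3141242974 / 6671565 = 470.84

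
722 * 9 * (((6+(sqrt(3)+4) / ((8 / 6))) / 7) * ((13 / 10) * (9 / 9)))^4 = 67647328281 * sqrt(3) / 3920000+175409522232633 / 3073280000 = 86965.62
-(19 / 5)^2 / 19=-0.76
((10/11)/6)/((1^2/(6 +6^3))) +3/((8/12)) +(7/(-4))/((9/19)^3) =695119/32076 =21.67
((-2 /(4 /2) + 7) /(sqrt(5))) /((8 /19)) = 57 *sqrt(5) /20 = 6.37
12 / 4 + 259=262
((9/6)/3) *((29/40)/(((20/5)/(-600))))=-435/8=-54.38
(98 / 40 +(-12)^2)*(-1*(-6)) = 8787 / 10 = 878.70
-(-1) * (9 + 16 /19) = 187 /19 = 9.84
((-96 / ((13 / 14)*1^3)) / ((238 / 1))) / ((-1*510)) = 16 / 18785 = 0.00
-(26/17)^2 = -676/289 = -2.34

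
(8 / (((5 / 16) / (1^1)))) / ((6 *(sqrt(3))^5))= 64 *sqrt(3) / 405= 0.27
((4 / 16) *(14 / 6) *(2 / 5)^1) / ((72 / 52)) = 91 / 540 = 0.17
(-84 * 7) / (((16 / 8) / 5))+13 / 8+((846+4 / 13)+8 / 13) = -64631 / 104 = -621.45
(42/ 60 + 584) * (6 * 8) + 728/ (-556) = 19504682/ 695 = 28064.29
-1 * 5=-5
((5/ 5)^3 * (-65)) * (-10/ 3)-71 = 437/ 3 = 145.67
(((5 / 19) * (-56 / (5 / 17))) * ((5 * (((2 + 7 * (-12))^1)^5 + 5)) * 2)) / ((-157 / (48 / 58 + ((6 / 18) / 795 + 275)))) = -7087732930879539008 / 2171781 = -3263557849930.33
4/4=1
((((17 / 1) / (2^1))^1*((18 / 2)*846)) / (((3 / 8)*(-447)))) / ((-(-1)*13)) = -57528 / 1937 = -29.70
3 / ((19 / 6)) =18 / 19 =0.95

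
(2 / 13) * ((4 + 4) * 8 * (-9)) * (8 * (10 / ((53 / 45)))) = -4147200 / 689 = -6019.16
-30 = -30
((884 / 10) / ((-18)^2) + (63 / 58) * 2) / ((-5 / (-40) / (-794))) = -182426264 / 11745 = -15532.25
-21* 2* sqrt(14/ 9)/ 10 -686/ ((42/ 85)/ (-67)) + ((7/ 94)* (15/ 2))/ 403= 93013.10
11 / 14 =0.79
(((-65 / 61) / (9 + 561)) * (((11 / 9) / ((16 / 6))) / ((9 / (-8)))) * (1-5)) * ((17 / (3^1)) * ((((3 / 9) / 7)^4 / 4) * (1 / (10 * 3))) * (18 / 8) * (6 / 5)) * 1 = -2431 / 1217178786600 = -0.00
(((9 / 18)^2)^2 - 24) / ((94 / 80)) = -1915 / 94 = -20.37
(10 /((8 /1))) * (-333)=-1665 /4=-416.25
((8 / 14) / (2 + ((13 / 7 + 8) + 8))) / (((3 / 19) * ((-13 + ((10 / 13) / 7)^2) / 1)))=-629356 / 44849601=-0.01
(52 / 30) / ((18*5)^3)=13 / 5467500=0.00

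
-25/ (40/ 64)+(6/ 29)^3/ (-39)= -12682352/ 317057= -40.00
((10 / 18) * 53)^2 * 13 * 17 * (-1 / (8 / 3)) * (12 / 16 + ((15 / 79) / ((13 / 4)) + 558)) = -304502973625 / 7584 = -40150708.55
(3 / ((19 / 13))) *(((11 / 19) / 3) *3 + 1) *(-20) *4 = -93600 / 361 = -259.28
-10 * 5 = -50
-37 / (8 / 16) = -74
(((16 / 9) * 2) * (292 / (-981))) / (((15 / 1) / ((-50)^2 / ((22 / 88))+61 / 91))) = -8503609984 / 12051585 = -705.60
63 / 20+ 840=16863 / 20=843.15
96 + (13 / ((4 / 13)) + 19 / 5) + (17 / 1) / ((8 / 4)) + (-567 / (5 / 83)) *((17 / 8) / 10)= -739817 / 400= -1849.54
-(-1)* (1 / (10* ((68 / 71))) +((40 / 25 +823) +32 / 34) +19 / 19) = 826.65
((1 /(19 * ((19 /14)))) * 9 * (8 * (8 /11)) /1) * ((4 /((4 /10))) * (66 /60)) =8064 /361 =22.34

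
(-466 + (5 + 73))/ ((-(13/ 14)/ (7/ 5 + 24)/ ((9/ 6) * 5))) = 1034796/ 13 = 79599.69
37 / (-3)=-12.33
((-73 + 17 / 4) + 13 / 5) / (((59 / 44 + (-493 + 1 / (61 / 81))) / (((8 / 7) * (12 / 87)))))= 0.02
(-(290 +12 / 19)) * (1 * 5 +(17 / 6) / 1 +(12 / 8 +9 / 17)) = -2777566 / 969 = -2866.43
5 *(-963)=-4815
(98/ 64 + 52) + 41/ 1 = 3025/ 32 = 94.53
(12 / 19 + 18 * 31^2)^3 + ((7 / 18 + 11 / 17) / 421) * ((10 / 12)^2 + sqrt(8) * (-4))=164665293981252167439239 / 31810231224 - 1268 * sqrt(2) / 64413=5176488432973.59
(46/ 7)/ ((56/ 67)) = 7.86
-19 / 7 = -2.71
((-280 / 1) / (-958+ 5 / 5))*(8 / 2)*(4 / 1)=4480 / 957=4.68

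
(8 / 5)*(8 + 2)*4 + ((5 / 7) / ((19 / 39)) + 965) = 137052 / 133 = 1030.47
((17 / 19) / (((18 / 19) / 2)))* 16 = 272 / 9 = 30.22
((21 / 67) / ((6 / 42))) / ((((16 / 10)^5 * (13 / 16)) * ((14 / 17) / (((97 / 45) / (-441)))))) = -1030625 / 674279424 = -0.00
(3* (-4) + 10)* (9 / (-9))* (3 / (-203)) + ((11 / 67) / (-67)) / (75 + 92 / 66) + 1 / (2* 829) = -110404090267 / 3808930209406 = -0.03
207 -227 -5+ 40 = 15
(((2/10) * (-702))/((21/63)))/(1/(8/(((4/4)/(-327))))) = 5509296/5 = 1101859.20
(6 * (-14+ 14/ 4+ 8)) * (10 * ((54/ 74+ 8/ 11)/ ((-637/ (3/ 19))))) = 266850/ 4925921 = 0.05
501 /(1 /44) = 22044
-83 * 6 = -498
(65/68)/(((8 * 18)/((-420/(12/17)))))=-2275/576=-3.95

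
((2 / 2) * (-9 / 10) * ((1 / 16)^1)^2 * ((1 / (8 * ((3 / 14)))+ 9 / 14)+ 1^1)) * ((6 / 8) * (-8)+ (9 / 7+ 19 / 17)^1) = 3531 / 125440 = 0.03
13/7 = 1.86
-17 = -17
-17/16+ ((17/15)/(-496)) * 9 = -1343/1240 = -1.08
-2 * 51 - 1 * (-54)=-48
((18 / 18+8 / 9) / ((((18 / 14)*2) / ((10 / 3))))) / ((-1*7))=-85 / 243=-0.35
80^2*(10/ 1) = 64000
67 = 67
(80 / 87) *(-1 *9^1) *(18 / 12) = -12.41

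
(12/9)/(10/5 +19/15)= 0.41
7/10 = 0.70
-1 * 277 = -277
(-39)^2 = 1521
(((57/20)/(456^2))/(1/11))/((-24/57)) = -11/30720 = -0.00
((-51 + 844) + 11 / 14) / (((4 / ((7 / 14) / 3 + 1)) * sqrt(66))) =28.50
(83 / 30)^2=6889 / 900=7.65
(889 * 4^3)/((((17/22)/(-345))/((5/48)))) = -44983400/17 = -2646082.35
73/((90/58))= 2117/45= 47.04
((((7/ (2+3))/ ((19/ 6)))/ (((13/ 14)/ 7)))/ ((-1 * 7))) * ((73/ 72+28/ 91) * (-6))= 60613/ 16055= 3.78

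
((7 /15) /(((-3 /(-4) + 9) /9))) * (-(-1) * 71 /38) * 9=8946 /1235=7.24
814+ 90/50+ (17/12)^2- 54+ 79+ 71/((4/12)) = 760181/720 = 1055.81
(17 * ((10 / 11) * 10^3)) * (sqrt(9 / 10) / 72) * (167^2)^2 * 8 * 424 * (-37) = -207435167625416000 * sqrt(10) / 33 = -19877805955004123.03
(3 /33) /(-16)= -1 /176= -0.01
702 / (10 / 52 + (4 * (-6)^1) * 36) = -18252 / 22459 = -0.81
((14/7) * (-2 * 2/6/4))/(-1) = 1/3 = 0.33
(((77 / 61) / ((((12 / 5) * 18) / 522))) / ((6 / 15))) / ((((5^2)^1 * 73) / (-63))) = -46893 / 35624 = -1.32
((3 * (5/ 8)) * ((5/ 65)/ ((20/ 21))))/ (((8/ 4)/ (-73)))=-4599/ 832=-5.53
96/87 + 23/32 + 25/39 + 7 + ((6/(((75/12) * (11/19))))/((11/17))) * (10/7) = 2011578623/153273120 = 13.12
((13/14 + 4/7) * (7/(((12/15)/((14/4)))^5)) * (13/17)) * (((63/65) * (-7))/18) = -10809001875/2228224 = -4850.95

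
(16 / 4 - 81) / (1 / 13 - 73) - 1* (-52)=50297 / 948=53.06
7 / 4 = 1.75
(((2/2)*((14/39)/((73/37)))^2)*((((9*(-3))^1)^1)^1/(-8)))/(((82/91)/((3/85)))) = 4226103/965721380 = 0.00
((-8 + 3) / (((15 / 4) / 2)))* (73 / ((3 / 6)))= -389.33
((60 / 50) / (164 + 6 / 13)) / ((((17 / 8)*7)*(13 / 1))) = 24 / 636055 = 0.00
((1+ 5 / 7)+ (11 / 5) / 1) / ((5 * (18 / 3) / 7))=137 / 150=0.91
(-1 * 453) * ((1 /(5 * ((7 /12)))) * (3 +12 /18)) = -569.49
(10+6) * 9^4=104976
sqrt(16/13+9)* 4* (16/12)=16* sqrt(1729)/39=17.06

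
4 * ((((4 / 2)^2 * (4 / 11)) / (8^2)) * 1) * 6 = 6 / 11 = 0.55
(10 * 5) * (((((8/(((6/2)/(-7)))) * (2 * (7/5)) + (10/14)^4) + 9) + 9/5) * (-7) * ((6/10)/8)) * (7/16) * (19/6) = 28196893/18816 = 1498.56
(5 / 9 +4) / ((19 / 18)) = 82 / 19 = 4.32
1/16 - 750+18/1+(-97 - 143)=-15551/16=-971.94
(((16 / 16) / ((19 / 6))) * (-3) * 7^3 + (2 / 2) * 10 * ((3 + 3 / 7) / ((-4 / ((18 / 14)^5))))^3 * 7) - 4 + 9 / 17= -168323337333043645673 / 75139656017867861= -2240.14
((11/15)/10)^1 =11/150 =0.07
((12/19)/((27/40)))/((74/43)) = 3440/6327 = 0.54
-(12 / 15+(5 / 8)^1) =-57 / 40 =-1.42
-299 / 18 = -16.61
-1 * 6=-6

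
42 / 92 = 0.46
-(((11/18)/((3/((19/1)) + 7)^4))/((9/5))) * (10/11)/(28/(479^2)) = -747524514025/775887372288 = -0.96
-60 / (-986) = 30 / 493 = 0.06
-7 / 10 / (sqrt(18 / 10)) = -7* sqrt(5) / 30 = -0.52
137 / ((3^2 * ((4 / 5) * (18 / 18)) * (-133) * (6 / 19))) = -685 / 1512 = -0.45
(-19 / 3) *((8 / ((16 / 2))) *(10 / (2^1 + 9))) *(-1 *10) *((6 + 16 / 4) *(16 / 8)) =38000 / 33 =1151.52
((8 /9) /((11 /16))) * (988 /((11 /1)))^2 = 124946432 /11979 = 10430.46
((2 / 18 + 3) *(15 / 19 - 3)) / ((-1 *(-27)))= -392 / 1539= -0.25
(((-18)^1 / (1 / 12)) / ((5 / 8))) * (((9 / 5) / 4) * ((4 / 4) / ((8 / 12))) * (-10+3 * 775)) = -2700216 / 5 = -540043.20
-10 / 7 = -1.43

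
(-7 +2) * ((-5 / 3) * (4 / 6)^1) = 50 / 9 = 5.56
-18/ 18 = -1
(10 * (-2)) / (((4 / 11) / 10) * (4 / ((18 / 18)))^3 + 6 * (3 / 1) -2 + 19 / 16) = -17600 / 17173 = -1.02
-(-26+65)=-39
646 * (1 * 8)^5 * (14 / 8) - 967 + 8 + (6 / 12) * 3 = 74086533 / 2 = 37043266.50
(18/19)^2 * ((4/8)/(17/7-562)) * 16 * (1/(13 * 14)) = -1296/18382481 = -0.00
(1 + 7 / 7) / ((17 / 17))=2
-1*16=-16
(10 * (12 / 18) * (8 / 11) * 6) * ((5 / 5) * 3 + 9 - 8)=1280 / 11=116.36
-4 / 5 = -0.80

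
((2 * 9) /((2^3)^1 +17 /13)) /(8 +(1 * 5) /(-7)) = 546 /2057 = 0.27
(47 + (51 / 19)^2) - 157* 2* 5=-547202 / 361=-1515.80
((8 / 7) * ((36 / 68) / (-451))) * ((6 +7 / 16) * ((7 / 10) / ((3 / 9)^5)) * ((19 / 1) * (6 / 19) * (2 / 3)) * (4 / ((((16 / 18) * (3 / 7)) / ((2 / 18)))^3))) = -2861649 / 4906880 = -0.58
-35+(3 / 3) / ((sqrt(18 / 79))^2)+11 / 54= -821 / 27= -30.41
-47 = -47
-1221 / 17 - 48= -2037 / 17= -119.82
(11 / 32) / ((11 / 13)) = 13 / 32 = 0.41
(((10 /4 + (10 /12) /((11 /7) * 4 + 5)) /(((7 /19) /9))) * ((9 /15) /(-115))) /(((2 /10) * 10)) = -0.16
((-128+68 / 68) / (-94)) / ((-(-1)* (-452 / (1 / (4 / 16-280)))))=127 / 11886018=0.00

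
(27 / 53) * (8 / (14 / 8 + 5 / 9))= 7776 / 4399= 1.77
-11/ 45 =-0.24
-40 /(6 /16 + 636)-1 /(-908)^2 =-263833571 /4197346224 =-0.06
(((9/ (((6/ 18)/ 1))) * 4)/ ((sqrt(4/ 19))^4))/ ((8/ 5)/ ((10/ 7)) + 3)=243675/ 412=591.44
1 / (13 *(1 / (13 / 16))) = 1 / 16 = 0.06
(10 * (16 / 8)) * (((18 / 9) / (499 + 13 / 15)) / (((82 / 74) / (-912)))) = -10123200 / 153709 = -65.86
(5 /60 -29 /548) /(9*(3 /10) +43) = 125 /187827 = 0.00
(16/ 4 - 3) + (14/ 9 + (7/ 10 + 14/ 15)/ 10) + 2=4247/ 900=4.72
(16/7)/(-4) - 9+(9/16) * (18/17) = -8545/952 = -8.98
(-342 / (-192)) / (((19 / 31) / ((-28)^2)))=4557 / 2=2278.50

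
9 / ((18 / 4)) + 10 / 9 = 28 / 9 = 3.11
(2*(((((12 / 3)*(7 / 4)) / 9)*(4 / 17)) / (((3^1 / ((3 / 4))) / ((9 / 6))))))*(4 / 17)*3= 28 / 289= 0.10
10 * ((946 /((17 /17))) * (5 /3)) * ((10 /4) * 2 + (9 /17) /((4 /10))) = 5084750 /51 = 99700.98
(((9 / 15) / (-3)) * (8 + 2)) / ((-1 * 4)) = 1 / 2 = 0.50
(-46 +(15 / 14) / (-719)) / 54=-463051 / 543564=-0.85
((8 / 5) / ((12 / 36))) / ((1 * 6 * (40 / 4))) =0.08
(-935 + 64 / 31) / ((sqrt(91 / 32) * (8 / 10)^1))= -144605 * sqrt(182) / 2821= -691.54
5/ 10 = 1/ 2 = 0.50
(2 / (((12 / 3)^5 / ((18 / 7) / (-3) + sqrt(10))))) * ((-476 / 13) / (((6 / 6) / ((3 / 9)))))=17 / 832 - 119 * sqrt(10) / 4992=-0.05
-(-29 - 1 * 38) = 67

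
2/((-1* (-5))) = 2/5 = 0.40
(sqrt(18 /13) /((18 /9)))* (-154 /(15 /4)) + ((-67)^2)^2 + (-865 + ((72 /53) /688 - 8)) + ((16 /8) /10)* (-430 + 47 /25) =11480555014851 /569750 - 308* sqrt(26) /65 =20150138.22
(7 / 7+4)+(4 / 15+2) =109 / 15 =7.27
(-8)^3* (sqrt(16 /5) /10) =-1024* sqrt(5) /25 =-91.59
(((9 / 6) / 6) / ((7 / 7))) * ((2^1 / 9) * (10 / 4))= 5 / 36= 0.14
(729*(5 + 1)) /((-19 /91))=-398034 /19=-20949.16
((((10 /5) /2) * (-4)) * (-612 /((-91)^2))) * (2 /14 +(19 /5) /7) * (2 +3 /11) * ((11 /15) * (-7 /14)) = -9792 /57967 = -0.17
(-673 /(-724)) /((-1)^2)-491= -354811 /724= -490.07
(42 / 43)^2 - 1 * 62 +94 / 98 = -5443923 / 90601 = -60.09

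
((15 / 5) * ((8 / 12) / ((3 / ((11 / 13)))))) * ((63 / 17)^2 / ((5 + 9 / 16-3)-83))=-4704 / 48841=-0.10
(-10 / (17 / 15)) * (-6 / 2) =450 / 17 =26.47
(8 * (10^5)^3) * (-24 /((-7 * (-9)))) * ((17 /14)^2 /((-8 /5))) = 2890000000000000000 /1029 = 2808551992225461.61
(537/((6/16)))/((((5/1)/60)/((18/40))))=38664/5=7732.80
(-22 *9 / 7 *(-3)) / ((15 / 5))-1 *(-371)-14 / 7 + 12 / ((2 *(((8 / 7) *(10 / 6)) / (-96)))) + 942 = 36291 / 35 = 1036.89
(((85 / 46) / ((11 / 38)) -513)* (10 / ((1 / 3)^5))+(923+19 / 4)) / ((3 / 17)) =-7054503583 / 1012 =-6970853.34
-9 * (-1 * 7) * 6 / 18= 21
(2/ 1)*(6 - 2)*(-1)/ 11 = -0.73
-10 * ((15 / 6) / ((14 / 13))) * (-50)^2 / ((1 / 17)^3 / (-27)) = 53889468750 / 7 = 7698495535.71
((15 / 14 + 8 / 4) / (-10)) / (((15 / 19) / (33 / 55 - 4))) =13889 / 10500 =1.32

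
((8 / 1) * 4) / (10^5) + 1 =1.00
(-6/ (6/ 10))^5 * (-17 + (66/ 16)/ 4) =1596875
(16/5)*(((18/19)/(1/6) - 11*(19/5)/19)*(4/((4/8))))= 42368/475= 89.20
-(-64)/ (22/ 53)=1696/ 11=154.18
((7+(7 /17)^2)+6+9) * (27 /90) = 19221 /2890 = 6.65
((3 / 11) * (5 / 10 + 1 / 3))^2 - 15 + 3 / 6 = -6993 / 484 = -14.45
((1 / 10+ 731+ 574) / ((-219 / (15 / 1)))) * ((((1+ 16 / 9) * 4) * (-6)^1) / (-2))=-2979.68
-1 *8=-8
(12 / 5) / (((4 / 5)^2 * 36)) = 5 / 48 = 0.10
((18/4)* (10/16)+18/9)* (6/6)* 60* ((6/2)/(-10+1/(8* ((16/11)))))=-12320/141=-87.38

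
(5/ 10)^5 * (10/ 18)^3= 125/ 23328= 0.01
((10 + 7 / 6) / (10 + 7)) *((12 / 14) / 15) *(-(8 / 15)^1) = -536 / 26775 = -0.02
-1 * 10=-10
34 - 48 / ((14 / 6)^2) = 1234 / 49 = 25.18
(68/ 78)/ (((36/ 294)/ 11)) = 9163/ 117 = 78.32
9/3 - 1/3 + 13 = 15.67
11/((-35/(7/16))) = -11/80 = -0.14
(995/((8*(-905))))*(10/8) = -995/5792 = -0.17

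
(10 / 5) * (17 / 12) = 17 / 6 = 2.83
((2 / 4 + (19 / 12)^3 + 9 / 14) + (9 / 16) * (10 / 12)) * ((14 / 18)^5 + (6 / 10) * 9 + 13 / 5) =33024356893 / 714256704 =46.24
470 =470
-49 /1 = -49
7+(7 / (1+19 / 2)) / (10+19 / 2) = 823 / 117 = 7.03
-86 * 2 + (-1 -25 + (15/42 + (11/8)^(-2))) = -197.11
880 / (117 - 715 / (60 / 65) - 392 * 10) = -10560 / 54931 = -0.19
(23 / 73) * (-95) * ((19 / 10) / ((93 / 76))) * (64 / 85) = -34.99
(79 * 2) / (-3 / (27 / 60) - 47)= -474 / 161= -2.94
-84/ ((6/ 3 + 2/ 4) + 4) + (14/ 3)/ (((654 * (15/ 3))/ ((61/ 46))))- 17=-87764519/ 2933190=-29.92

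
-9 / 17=-0.53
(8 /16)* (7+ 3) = 5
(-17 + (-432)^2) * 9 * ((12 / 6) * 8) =26871408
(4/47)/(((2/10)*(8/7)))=35/94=0.37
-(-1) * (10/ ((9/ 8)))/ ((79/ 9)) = 80/ 79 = 1.01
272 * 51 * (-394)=-5465568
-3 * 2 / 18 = -1 / 3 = -0.33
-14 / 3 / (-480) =0.01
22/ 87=0.25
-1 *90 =-90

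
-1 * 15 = -15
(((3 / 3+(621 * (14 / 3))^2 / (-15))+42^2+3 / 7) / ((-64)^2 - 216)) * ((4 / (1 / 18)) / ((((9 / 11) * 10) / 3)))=-322319019 / 84875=-3797.57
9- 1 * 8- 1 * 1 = 0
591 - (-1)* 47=638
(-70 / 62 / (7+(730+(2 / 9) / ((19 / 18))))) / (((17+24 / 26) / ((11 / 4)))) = -13585 / 57812892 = -0.00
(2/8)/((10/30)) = 0.75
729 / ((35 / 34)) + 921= 57021 / 35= 1629.17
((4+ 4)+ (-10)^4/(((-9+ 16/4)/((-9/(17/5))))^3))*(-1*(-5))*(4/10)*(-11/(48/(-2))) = 20155586/14739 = 1367.50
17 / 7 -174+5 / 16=-171.26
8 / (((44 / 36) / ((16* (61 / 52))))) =17568 / 143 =122.85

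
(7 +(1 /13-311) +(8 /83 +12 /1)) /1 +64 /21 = -288.78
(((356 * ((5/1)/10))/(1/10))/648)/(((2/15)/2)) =2225/54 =41.20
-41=-41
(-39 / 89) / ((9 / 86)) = -1118 / 267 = -4.19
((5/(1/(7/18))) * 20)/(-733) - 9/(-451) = -98477/2975247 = -0.03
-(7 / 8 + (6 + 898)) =-7239 / 8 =-904.88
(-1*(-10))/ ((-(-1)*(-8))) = -5/ 4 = -1.25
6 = 6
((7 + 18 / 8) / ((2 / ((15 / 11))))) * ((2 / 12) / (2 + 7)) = 185 / 1584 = 0.12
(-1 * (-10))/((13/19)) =190/13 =14.62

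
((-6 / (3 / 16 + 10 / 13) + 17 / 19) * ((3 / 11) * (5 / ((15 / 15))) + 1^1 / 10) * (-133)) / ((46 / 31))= 705.34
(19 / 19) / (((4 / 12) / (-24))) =-72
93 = 93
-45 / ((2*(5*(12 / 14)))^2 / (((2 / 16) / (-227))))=49 / 145280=0.00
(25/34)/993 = 25/33762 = 0.00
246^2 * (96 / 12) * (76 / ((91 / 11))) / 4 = 101182752 / 91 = 1111898.37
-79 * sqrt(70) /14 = -47.21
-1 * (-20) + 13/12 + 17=457/12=38.08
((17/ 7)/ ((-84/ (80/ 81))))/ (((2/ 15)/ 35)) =-4250/ 567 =-7.50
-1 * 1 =-1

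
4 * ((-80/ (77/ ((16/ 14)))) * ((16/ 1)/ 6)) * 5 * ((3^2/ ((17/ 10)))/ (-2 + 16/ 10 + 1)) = -558.77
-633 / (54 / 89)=-18779 / 18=-1043.28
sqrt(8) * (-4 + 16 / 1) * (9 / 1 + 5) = 475.18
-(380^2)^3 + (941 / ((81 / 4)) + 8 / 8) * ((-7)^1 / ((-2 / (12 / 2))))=-81295282367973085 / 27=-3010936383999003.15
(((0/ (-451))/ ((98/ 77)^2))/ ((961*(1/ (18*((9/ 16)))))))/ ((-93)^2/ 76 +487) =0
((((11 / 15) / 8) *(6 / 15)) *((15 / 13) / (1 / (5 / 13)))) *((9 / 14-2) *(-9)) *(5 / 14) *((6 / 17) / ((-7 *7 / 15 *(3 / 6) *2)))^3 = -857030625 / 9572993951794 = -0.00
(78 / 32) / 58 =39 / 928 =0.04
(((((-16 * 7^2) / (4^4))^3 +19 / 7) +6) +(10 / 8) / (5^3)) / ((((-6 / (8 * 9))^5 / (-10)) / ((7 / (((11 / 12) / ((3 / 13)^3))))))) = -564311885562 / 120835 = -4670102.91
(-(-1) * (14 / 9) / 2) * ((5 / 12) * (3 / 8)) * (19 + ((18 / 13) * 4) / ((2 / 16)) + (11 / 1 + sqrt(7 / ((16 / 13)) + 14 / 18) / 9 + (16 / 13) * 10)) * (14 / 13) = 1715 * sqrt(19) / 202176 + 137935 / 12168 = 11.37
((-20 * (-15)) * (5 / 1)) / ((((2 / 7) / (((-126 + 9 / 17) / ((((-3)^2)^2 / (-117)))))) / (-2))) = -32350500 / 17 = -1902970.59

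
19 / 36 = 0.53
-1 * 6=-6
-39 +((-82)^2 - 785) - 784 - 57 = 5059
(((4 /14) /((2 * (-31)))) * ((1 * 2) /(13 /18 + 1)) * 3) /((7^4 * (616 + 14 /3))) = -162 /15037071637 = -0.00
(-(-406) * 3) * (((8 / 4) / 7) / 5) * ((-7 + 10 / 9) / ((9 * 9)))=-6148 / 1215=-5.06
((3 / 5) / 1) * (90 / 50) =27 / 25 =1.08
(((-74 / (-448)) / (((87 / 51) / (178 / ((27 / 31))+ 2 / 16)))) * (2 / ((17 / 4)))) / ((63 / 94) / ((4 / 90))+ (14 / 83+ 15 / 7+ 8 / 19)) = 121134682913 / 231558688440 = 0.52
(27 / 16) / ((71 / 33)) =891 / 1136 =0.78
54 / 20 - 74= -713 / 10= -71.30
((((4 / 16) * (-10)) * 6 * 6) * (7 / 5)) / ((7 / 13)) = -234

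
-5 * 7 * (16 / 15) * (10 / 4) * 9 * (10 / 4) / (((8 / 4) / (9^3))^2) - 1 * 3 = -279006528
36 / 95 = 0.38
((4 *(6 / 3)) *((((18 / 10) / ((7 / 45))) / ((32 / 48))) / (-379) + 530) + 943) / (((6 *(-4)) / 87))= -398736283 / 21224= -18787.05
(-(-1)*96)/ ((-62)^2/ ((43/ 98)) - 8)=86/ 7841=0.01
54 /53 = 1.02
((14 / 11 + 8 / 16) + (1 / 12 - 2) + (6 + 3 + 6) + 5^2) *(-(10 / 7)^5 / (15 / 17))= -447185000 / 1663893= -268.76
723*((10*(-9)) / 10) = -6507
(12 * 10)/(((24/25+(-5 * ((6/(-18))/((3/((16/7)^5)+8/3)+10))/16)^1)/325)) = 374973290625/9308881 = 40281.24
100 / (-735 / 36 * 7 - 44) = -1200 / 2243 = -0.53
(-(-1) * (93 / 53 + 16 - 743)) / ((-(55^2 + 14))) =38438 / 161067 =0.24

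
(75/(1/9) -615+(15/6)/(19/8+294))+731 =1875481/2371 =791.01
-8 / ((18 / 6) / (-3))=8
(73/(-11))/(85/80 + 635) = -1168/111947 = -0.01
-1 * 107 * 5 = -535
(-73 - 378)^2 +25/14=2847639/14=203402.79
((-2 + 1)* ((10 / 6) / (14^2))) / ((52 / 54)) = -45 / 5096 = -0.01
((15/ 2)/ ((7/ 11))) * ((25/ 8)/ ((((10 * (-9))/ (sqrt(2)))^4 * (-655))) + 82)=3101043527989/ 3208766400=966.43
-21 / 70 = -3 / 10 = -0.30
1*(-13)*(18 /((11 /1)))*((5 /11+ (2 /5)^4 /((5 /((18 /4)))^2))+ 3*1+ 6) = -201.57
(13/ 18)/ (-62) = -13/ 1116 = -0.01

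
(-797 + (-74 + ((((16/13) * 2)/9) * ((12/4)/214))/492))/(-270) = 89413201/27717066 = 3.23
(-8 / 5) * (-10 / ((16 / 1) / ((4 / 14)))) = 2 / 7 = 0.29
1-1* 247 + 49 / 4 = -233.75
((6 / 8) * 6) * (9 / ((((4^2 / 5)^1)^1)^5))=253125 / 2097152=0.12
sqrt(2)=1.41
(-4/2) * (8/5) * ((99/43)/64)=-99/860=-0.12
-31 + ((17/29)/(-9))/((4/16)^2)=-8363/261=-32.04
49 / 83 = 0.59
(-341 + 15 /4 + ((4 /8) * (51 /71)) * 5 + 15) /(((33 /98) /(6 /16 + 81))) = -967698697 /12496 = -77440.68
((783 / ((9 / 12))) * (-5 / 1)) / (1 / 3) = -15660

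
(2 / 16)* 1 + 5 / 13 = 0.51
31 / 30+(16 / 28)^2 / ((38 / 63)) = 6283 / 3990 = 1.57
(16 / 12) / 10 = 0.13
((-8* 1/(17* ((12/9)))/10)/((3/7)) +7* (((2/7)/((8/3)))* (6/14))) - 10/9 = -18679/21420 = -0.87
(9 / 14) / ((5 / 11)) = 99 / 70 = 1.41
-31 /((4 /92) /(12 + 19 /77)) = -672359 /77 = -8731.94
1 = 1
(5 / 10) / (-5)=-1 / 10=-0.10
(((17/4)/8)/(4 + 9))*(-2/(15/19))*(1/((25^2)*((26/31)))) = -10013/50700000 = -0.00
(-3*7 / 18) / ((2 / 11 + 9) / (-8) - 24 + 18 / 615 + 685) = -9020 / 5101827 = -0.00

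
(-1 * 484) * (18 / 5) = -8712 / 5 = -1742.40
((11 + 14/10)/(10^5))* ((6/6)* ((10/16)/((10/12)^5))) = 7533/39062500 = 0.00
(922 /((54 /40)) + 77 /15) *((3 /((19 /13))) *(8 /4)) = 2415218 /855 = 2824.82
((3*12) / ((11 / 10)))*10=3600 / 11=327.27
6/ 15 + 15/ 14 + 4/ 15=73/ 42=1.74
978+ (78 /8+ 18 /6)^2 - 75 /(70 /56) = 17289 /16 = 1080.56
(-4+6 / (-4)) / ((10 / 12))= -33 / 5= -6.60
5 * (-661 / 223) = -14.82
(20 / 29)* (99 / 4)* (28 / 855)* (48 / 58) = 0.46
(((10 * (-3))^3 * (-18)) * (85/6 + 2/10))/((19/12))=83786400/19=4409810.53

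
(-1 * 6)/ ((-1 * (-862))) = -3/ 431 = -0.01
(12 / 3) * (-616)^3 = -934979584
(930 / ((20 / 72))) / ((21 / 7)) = 1116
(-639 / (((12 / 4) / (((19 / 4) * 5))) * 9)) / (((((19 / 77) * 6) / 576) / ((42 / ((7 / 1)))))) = -1312080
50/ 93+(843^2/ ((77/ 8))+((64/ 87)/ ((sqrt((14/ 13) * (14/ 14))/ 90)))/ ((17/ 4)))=3840 * sqrt(182)/ 3451+528726706/ 7161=73849.21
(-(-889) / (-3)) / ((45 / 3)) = -19.76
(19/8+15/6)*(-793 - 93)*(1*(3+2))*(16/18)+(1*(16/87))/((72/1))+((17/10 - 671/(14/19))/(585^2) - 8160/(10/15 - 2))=-4542289719077/347358375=-13076.67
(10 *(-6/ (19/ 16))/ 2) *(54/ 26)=-12960/ 247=-52.47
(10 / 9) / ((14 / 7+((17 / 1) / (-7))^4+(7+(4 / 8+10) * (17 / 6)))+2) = 0.01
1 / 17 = 0.06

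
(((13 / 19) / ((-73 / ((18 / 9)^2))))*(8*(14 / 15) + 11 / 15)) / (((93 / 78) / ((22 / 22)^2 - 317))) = 17516512 / 214985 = 81.48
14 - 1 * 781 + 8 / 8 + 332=-434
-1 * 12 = -12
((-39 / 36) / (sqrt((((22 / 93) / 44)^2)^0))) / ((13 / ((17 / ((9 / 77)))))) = -1309 / 108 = -12.12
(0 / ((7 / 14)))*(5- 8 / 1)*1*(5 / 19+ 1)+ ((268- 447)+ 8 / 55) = -9837 / 55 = -178.85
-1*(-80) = 80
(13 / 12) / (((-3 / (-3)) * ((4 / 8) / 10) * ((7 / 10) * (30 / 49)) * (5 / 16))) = 1456 / 9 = 161.78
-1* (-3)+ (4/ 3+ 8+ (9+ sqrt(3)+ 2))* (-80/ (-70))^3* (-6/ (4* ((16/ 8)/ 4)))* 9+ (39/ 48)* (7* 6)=-2146833/ 2744- 13824* sqrt(3)/ 343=-852.18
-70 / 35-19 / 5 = -29 / 5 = -5.80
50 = 50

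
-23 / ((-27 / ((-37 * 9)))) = -851 / 3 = -283.67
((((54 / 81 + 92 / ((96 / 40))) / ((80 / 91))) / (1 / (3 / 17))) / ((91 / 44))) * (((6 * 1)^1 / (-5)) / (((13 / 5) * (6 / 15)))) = -297 / 68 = -4.37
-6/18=-1/3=-0.33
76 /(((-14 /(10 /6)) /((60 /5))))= -760 /7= -108.57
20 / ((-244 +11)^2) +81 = 4397429 / 54289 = 81.00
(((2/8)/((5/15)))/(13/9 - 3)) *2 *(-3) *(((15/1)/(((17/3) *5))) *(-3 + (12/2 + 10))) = 9477/476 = 19.91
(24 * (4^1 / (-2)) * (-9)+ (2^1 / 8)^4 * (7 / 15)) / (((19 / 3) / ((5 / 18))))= 1658887 / 87552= 18.95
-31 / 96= -0.32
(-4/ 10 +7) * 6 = 39.60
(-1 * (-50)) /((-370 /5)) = -25 /37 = -0.68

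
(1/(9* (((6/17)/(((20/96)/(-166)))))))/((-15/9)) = 17/71712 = 0.00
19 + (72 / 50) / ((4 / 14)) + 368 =9801 / 25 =392.04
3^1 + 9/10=39/10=3.90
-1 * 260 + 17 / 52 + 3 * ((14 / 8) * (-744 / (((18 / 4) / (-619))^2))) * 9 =-34588723295 / 52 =-665167755.67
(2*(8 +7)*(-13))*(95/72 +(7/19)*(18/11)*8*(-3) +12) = 1124305/2508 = 448.29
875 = 875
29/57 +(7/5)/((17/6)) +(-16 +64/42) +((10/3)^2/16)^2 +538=7692053161/14651280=525.01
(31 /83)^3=29791 /571787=0.05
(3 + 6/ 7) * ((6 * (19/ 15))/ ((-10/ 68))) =-34884/ 175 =-199.34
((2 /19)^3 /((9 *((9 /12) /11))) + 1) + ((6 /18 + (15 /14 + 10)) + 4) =42537587 /2592702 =16.41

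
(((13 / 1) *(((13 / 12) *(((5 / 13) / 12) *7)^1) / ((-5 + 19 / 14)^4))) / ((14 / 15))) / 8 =780325 / 324729648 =0.00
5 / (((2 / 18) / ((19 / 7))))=855 / 7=122.14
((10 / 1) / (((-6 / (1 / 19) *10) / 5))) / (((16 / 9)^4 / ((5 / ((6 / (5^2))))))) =-455625 / 4980736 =-0.09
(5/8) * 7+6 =83/8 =10.38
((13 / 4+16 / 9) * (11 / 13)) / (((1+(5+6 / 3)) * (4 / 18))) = 1991 / 832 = 2.39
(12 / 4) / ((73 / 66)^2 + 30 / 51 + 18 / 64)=1777248 / 1239841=1.43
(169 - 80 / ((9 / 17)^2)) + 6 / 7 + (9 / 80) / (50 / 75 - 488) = -7664521069 / 66316320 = -115.58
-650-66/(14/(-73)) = -2141/7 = -305.86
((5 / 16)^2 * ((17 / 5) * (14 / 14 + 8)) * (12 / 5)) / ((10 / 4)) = 459 / 160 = 2.87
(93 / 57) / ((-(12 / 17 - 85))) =527 / 27227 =0.02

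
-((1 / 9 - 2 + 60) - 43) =-136 / 9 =-15.11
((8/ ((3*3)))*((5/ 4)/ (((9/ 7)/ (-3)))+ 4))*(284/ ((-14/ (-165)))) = 203060/ 63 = 3223.17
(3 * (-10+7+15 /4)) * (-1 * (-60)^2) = -8100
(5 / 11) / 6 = 5 / 66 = 0.08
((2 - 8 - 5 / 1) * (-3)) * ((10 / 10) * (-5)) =-165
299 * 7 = 2093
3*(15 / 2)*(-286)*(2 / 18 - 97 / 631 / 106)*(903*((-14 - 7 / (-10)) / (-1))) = -1133717626041 / 133772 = -8474999.45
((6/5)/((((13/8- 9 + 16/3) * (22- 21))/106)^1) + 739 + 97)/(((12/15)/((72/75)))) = 1137336/1225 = 928.44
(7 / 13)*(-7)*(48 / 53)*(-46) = 108192 / 689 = 157.03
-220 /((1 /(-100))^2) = -2200000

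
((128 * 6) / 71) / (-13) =-768 / 923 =-0.83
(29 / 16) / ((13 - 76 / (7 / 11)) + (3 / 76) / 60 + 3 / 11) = -212135 / 12424403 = -0.02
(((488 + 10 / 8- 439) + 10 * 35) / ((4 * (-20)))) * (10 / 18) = -1601 / 576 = -2.78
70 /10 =7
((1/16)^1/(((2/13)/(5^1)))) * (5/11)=325/352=0.92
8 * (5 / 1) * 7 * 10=2800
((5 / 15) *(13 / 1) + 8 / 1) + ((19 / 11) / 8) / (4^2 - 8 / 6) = 143435 / 11616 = 12.35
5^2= 25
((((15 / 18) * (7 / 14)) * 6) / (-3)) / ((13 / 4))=-10 / 39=-0.26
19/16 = 1.19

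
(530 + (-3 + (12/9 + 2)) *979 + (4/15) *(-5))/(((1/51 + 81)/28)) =305235/1033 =295.48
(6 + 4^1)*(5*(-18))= -900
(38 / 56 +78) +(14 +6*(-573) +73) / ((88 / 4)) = -22681 / 308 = -73.64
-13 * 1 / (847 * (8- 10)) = 13 / 1694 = 0.01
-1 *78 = -78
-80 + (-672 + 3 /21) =-5263 /7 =-751.86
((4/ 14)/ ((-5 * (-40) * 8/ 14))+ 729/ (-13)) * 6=-874761/ 2600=-336.45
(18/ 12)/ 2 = 3/ 4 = 0.75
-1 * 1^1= -1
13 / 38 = 0.34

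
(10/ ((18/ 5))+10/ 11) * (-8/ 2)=-1460/ 99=-14.75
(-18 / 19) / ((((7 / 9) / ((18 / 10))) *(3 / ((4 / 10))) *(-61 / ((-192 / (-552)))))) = 7776 / 4664975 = 0.00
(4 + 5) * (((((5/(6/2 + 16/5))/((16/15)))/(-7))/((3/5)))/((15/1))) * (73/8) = -27375/27776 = -0.99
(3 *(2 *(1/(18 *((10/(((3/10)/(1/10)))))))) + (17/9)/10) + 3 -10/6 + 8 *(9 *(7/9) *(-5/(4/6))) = -18827/45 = -418.38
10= 10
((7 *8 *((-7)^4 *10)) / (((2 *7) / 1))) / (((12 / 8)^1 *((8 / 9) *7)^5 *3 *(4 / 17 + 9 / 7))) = 557685 / 370688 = 1.50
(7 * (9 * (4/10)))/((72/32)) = 56/5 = 11.20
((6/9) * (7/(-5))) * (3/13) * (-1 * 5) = 14/13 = 1.08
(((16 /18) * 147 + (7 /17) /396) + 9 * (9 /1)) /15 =1424947 /100980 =14.11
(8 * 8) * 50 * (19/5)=12160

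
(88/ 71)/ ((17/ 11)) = 968/ 1207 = 0.80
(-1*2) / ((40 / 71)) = -71 / 20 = -3.55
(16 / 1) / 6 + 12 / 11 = 124 / 33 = 3.76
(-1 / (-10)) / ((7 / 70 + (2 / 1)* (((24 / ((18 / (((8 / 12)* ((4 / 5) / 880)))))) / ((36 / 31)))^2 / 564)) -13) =-55968610500 / 7219950753539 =-0.01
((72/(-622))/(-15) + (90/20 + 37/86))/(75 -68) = 47168/66865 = 0.71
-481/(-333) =13/9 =1.44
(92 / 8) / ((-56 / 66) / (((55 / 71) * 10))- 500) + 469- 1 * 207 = 261.98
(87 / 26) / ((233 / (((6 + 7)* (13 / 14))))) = 1131 / 6524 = 0.17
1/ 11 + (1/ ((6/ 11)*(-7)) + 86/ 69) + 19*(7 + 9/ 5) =168.28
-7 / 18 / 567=-1 / 1458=-0.00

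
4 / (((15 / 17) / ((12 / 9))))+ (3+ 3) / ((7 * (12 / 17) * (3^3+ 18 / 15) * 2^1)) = 359227 / 59220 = 6.07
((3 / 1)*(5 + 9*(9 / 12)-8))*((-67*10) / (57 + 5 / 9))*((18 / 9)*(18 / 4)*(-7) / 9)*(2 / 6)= 45225 / 148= 305.57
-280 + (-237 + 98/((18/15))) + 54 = -1144/3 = -381.33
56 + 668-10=714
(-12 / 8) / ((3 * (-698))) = 1 / 1396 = 0.00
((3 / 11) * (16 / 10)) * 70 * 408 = 12462.55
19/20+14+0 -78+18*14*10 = 49139/20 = 2456.95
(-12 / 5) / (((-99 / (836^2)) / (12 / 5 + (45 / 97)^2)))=44309.49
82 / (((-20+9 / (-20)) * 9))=-1640 / 3681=-0.45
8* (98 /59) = 13.29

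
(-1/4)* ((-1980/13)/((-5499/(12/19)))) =-660/150917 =-0.00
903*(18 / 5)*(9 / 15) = 48762 / 25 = 1950.48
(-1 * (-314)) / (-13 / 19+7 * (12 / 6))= 5966 / 253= 23.58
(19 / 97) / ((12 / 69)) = 437 / 388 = 1.13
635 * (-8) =-5080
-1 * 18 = -18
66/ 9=22/ 3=7.33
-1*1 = -1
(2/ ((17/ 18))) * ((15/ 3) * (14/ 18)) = 140/ 17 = 8.24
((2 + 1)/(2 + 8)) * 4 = 6/5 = 1.20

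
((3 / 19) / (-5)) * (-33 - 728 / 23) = 4461 / 2185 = 2.04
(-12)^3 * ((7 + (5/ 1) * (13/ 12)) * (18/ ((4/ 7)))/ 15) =-225288/ 5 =-45057.60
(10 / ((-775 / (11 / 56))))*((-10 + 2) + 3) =11 / 868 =0.01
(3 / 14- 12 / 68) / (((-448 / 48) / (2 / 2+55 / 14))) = -1863 / 93296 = -0.02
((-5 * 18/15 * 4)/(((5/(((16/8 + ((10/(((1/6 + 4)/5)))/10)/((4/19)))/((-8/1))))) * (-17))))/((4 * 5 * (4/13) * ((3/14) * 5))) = -7007/170000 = -0.04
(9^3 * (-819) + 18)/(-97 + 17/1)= 597033/80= 7462.91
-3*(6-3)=-9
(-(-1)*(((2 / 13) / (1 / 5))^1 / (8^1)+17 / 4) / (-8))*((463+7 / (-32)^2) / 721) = -53575447 / 153567232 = -0.35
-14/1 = -14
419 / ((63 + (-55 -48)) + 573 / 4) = 1676 / 413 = 4.06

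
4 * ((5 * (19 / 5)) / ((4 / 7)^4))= 45619 / 64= 712.80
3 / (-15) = -1 / 5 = -0.20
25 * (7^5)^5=33526715491599122520175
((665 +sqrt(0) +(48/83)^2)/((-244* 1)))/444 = -4583489/746326704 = -0.01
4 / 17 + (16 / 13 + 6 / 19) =7482 / 4199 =1.78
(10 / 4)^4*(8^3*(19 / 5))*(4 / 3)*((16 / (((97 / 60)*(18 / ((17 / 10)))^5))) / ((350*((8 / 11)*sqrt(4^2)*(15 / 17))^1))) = 5044751921 / 601414065000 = 0.01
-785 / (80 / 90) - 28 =-7289 / 8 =-911.12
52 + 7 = 59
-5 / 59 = -0.08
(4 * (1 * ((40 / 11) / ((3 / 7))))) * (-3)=-1120 / 11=-101.82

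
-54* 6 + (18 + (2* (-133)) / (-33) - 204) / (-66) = -321.30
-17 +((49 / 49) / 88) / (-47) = -70313 / 4136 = -17.00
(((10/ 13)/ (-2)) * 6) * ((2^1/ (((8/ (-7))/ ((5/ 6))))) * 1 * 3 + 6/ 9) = 445/ 52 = 8.56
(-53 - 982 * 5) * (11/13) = -54593/13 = -4199.46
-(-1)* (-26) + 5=-21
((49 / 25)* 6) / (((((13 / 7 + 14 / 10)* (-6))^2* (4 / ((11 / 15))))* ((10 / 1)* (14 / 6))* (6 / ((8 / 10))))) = 3773 / 116964000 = 0.00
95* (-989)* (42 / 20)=-394611 / 2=-197305.50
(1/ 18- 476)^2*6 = 73393489/ 54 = 1359138.69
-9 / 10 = -0.90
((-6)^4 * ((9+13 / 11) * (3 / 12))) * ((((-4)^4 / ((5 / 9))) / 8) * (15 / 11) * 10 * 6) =15546858.84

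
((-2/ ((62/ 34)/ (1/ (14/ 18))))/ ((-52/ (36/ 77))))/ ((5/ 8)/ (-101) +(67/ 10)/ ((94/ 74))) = 58103280/ 24143452333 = 0.00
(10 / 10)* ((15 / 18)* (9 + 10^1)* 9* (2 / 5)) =57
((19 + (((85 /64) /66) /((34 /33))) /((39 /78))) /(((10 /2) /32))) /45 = 2437 /900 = 2.71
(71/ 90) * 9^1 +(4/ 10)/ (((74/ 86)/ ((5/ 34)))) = 45089/ 6290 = 7.17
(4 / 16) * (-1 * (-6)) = 3 / 2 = 1.50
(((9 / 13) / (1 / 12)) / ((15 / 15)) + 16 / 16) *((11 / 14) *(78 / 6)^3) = 224939 / 14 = 16067.07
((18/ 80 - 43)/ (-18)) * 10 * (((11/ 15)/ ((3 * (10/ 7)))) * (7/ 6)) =922229/ 194400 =4.74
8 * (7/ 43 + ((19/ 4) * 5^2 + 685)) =276546/ 43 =6431.30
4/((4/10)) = 10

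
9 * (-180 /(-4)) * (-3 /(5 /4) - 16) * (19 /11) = -141588 /11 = -12871.64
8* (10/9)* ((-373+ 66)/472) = -3070/531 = -5.78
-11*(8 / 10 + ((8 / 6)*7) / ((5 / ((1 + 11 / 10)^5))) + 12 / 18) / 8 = -320525777 / 3000000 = -106.84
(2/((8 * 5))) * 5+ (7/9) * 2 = 65/36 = 1.81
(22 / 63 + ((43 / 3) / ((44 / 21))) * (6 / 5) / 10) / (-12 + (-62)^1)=-81089 / 5128200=-0.02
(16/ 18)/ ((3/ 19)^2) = 2888/ 81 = 35.65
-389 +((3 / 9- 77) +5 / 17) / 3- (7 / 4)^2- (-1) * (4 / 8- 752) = -2861761 / 2448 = -1169.02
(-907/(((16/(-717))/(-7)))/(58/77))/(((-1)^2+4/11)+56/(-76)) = -73259085669/121568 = -602618.17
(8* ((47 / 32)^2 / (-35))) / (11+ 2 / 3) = -6627 / 156800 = -0.04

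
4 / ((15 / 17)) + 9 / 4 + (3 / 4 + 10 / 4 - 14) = -119 / 30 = -3.97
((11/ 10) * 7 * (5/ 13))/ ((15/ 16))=616/ 195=3.16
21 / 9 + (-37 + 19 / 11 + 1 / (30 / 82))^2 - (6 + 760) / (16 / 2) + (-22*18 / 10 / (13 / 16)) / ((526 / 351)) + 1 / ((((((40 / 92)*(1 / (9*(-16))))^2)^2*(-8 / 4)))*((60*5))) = -358966156560107737 / 17900437500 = -20053485.09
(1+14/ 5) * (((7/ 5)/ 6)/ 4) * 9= 399/ 200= 2.00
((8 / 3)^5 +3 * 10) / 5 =32.97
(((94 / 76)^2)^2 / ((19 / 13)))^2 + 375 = 592606468194733609 / 1569552961997056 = 377.56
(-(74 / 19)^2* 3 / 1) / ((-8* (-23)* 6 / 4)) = -1369 / 8303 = -0.16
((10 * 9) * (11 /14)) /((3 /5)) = 825 /7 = 117.86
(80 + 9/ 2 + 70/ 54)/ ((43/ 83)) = 384539/ 2322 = 165.61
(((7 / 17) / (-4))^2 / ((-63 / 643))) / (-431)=4501 / 17936496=0.00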